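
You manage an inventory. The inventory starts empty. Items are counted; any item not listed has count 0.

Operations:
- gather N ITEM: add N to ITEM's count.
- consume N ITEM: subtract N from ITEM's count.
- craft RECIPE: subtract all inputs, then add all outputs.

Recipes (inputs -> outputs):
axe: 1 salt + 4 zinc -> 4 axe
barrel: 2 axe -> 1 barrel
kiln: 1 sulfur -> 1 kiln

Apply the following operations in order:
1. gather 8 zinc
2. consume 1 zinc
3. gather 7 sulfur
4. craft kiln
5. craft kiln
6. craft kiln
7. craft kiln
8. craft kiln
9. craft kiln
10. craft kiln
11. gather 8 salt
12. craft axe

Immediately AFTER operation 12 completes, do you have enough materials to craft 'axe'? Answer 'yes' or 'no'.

Answer: no

Derivation:
After 1 (gather 8 zinc): zinc=8
After 2 (consume 1 zinc): zinc=7
After 3 (gather 7 sulfur): sulfur=7 zinc=7
After 4 (craft kiln): kiln=1 sulfur=6 zinc=7
After 5 (craft kiln): kiln=2 sulfur=5 zinc=7
After 6 (craft kiln): kiln=3 sulfur=4 zinc=7
After 7 (craft kiln): kiln=4 sulfur=3 zinc=7
After 8 (craft kiln): kiln=5 sulfur=2 zinc=7
After 9 (craft kiln): kiln=6 sulfur=1 zinc=7
After 10 (craft kiln): kiln=7 zinc=7
After 11 (gather 8 salt): kiln=7 salt=8 zinc=7
After 12 (craft axe): axe=4 kiln=7 salt=7 zinc=3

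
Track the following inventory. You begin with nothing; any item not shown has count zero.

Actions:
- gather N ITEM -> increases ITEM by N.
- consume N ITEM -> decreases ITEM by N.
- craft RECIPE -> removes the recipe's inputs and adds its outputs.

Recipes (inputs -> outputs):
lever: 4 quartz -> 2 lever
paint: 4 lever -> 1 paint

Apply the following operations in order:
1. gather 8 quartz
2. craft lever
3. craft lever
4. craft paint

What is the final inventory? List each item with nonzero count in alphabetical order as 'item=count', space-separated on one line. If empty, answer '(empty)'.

After 1 (gather 8 quartz): quartz=8
After 2 (craft lever): lever=2 quartz=4
After 3 (craft lever): lever=4
After 4 (craft paint): paint=1

Answer: paint=1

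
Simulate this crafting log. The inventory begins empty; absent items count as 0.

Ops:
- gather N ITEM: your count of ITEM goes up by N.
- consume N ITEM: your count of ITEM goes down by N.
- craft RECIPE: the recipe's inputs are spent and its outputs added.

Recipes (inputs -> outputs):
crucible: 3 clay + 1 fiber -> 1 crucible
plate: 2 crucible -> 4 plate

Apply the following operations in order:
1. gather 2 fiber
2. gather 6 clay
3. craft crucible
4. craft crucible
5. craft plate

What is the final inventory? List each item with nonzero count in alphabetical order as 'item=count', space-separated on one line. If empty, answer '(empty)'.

Answer: plate=4

Derivation:
After 1 (gather 2 fiber): fiber=2
After 2 (gather 6 clay): clay=6 fiber=2
After 3 (craft crucible): clay=3 crucible=1 fiber=1
After 4 (craft crucible): crucible=2
After 5 (craft plate): plate=4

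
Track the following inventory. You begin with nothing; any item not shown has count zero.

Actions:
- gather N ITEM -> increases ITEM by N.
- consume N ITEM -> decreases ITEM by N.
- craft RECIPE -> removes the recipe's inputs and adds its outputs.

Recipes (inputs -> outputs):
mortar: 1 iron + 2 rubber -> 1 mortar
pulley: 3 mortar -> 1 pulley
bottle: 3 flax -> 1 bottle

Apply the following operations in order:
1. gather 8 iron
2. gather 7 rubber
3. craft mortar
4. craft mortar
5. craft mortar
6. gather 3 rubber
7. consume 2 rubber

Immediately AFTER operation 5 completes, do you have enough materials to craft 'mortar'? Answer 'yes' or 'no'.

After 1 (gather 8 iron): iron=8
After 2 (gather 7 rubber): iron=8 rubber=7
After 3 (craft mortar): iron=7 mortar=1 rubber=5
After 4 (craft mortar): iron=6 mortar=2 rubber=3
After 5 (craft mortar): iron=5 mortar=3 rubber=1

Answer: no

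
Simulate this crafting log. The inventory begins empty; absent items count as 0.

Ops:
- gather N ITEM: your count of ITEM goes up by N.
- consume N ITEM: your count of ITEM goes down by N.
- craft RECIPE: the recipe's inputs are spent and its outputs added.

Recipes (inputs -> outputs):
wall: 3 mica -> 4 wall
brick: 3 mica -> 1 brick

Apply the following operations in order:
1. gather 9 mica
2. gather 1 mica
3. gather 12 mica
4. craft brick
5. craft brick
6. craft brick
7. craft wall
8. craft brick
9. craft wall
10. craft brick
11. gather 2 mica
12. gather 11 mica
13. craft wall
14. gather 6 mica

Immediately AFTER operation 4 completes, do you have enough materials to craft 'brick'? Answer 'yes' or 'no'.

After 1 (gather 9 mica): mica=9
After 2 (gather 1 mica): mica=10
After 3 (gather 12 mica): mica=22
After 4 (craft brick): brick=1 mica=19

Answer: yes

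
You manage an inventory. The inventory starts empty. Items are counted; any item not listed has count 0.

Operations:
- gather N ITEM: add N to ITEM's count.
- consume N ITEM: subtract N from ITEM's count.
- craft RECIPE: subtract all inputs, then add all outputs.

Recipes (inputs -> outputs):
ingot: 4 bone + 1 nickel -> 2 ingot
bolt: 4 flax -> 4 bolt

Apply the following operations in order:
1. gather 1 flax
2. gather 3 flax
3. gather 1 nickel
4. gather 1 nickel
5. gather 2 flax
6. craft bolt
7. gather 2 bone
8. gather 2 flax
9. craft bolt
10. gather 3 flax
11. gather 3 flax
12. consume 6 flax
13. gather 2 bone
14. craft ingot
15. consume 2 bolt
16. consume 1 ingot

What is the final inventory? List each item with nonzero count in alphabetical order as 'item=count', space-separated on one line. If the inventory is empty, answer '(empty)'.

Answer: bolt=6 ingot=1 nickel=1

Derivation:
After 1 (gather 1 flax): flax=1
After 2 (gather 3 flax): flax=4
After 3 (gather 1 nickel): flax=4 nickel=1
After 4 (gather 1 nickel): flax=4 nickel=2
After 5 (gather 2 flax): flax=6 nickel=2
After 6 (craft bolt): bolt=4 flax=2 nickel=2
After 7 (gather 2 bone): bolt=4 bone=2 flax=2 nickel=2
After 8 (gather 2 flax): bolt=4 bone=2 flax=4 nickel=2
After 9 (craft bolt): bolt=8 bone=2 nickel=2
After 10 (gather 3 flax): bolt=8 bone=2 flax=3 nickel=2
After 11 (gather 3 flax): bolt=8 bone=2 flax=6 nickel=2
After 12 (consume 6 flax): bolt=8 bone=2 nickel=2
After 13 (gather 2 bone): bolt=8 bone=4 nickel=2
After 14 (craft ingot): bolt=8 ingot=2 nickel=1
After 15 (consume 2 bolt): bolt=6 ingot=2 nickel=1
After 16 (consume 1 ingot): bolt=6 ingot=1 nickel=1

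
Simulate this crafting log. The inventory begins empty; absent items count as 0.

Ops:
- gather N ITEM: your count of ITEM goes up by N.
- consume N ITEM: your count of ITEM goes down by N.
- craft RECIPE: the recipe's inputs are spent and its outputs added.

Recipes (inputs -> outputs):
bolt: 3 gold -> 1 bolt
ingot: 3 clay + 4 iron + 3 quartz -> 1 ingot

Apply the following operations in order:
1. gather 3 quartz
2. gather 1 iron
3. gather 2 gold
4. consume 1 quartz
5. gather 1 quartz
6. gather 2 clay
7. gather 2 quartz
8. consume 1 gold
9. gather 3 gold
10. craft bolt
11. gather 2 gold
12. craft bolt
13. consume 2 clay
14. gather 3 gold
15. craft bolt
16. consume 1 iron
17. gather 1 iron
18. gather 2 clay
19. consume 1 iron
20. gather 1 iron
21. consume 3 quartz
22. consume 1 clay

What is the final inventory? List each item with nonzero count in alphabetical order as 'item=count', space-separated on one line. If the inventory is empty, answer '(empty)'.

After 1 (gather 3 quartz): quartz=3
After 2 (gather 1 iron): iron=1 quartz=3
After 3 (gather 2 gold): gold=2 iron=1 quartz=3
After 4 (consume 1 quartz): gold=2 iron=1 quartz=2
After 5 (gather 1 quartz): gold=2 iron=1 quartz=3
After 6 (gather 2 clay): clay=2 gold=2 iron=1 quartz=3
After 7 (gather 2 quartz): clay=2 gold=2 iron=1 quartz=5
After 8 (consume 1 gold): clay=2 gold=1 iron=1 quartz=5
After 9 (gather 3 gold): clay=2 gold=4 iron=1 quartz=5
After 10 (craft bolt): bolt=1 clay=2 gold=1 iron=1 quartz=5
After 11 (gather 2 gold): bolt=1 clay=2 gold=3 iron=1 quartz=5
After 12 (craft bolt): bolt=2 clay=2 iron=1 quartz=5
After 13 (consume 2 clay): bolt=2 iron=1 quartz=5
After 14 (gather 3 gold): bolt=2 gold=3 iron=1 quartz=5
After 15 (craft bolt): bolt=3 iron=1 quartz=5
After 16 (consume 1 iron): bolt=3 quartz=5
After 17 (gather 1 iron): bolt=3 iron=1 quartz=5
After 18 (gather 2 clay): bolt=3 clay=2 iron=1 quartz=5
After 19 (consume 1 iron): bolt=3 clay=2 quartz=5
After 20 (gather 1 iron): bolt=3 clay=2 iron=1 quartz=5
After 21 (consume 3 quartz): bolt=3 clay=2 iron=1 quartz=2
After 22 (consume 1 clay): bolt=3 clay=1 iron=1 quartz=2

Answer: bolt=3 clay=1 iron=1 quartz=2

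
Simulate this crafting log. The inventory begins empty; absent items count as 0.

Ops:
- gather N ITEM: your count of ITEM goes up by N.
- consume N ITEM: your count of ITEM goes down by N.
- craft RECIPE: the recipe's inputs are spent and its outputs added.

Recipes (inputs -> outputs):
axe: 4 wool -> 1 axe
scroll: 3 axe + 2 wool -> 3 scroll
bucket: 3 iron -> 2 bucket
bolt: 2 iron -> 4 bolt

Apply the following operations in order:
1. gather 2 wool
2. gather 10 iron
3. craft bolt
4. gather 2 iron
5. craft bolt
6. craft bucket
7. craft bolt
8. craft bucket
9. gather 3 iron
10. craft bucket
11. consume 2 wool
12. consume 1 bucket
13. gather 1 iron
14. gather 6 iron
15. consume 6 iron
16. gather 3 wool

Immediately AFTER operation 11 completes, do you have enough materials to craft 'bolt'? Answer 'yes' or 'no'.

After 1 (gather 2 wool): wool=2
After 2 (gather 10 iron): iron=10 wool=2
After 3 (craft bolt): bolt=4 iron=8 wool=2
After 4 (gather 2 iron): bolt=4 iron=10 wool=2
After 5 (craft bolt): bolt=8 iron=8 wool=2
After 6 (craft bucket): bolt=8 bucket=2 iron=5 wool=2
After 7 (craft bolt): bolt=12 bucket=2 iron=3 wool=2
After 8 (craft bucket): bolt=12 bucket=4 wool=2
After 9 (gather 3 iron): bolt=12 bucket=4 iron=3 wool=2
After 10 (craft bucket): bolt=12 bucket=6 wool=2
After 11 (consume 2 wool): bolt=12 bucket=6

Answer: no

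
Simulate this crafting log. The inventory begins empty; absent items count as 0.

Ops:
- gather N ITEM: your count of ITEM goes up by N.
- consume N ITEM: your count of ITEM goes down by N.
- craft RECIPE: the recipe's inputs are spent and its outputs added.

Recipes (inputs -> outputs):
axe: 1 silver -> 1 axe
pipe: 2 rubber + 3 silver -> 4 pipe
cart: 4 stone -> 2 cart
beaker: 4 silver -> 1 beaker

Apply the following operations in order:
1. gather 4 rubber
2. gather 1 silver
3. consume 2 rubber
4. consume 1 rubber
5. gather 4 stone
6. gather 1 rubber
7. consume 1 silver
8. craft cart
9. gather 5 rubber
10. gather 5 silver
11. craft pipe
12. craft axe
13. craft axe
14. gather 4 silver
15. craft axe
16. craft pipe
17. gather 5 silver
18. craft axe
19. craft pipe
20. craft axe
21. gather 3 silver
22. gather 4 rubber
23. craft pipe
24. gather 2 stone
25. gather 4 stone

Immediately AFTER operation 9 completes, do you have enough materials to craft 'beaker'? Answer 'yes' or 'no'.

After 1 (gather 4 rubber): rubber=4
After 2 (gather 1 silver): rubber=4 silver=1
After 3 (consume 2 rubber): rubber=2 silver=1
After 4 (consume 1 rubber): rubber=1 silver=1
After 5 (gather 4 stone): rubber=1 silver=1 stone=4
After 6 (gather 1 rubber): rubber=2 silver=1 stone=4
After 7 (consume 1 silver): rubber=2 stone=4
After 8 (craft cart): cart=2 rubber=2
After 9 (gather 5 rubber): cart=2 rubber=7

Answer: no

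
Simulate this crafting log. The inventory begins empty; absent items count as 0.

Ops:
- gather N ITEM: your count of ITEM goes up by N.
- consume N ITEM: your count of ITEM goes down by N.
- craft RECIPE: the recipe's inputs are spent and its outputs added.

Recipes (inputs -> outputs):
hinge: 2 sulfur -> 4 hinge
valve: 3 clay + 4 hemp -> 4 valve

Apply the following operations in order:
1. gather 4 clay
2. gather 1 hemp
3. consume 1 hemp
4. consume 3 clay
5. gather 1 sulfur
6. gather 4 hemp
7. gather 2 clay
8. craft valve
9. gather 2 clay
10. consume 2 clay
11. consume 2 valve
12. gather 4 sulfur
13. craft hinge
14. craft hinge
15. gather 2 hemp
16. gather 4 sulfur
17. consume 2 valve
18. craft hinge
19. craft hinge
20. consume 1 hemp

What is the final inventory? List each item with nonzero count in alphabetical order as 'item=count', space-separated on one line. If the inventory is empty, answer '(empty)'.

After 1 (gather 4 clay): clay=4
After 2 (gather 1 hemp): clay=4 hemp=1
After 3 (consume 1 hemp): clay=4
After 4 (consume 3 clay): clay=1
After 5 (gather 1 sulfur): clay=1 sulfur=1
After 6 (gather 4 hemp): clay=1 hemp=4 sulfur=1
After 7 (gather 2 clay): clay=3 hemp=4 sulfur=1
After 8 (craft valve): sulfur=1 valve=4
After 9 (gather 2 clay): clay=2 sulfur=1 valve=4
After 10 (consume 2 clay): sulfur=1 valve=4
After 11 (consume 2 valve): sulfur=1 valve=2
After 12 (gather 4 sulfur): sulfur=5 valve=2
After 13 (craft hinge): hinge=4 sulfur=3 valve=2
After 14 (craft hinge): hinge=8 sulfur=1 valve=2
After 15 (gather 2 hemp): hemp=2 hinge=8 sulfur=1 valve=2
After 16 (gather 4 sulfur): hemp=2 hinge=8 sulfur=5 valve=2
After 17 (consume 2 valve): hemp=2 hinge=8 sulfur=5
After 18 (craft hinge): hemp=2 hinge=12 sulfur=3
After 19 (craft hinge): hemp=2 hinge=16 sulfur=1
After 20 (consume 1 hemp): hemp=1 hinge=16 sulfur=1

Answer: hemp=1 hinge=16 sulfur=1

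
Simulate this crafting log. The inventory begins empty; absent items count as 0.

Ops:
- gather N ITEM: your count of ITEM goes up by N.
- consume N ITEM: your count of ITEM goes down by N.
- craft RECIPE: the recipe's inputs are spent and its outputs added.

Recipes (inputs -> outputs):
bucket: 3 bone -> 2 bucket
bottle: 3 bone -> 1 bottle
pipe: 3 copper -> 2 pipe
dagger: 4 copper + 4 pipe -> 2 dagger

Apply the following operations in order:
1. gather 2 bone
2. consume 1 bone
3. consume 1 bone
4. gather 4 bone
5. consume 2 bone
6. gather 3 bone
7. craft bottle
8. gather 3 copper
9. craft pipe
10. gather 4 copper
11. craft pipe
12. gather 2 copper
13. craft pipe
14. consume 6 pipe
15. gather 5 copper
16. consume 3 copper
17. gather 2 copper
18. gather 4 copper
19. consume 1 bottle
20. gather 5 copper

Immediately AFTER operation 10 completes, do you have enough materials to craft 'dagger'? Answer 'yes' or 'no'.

After 1 (gather 2 bone): bone=2
After 2 (consume 1 bone): bone=1
After 3 (consume 1 bone): (empty)
After 4 (gather 4 bone): bone=4
After 5 (consume 2 bone): bone=2
After 6 (gather 3 bone): bone=5
After 7 (craft bottle): bone=2 bottle=1
After 8 (gather 3 copper): bone=2 bottle=1 copper=3
After 9 (craft pipe): bone=2 bottle=1 pipe=2
After 10 (gather 4 copper): bone=2 bottle=1 copper=4 pipe=2

Answer: no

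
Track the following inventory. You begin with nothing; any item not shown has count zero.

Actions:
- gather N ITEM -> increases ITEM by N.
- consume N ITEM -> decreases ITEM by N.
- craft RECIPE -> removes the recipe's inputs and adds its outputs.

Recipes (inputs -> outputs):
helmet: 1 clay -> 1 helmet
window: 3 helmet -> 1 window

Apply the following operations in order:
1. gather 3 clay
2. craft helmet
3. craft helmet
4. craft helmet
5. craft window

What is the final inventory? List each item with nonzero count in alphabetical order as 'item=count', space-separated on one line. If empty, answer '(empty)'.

Answer: window=1

Derivation:
After 1 (gather 3 clay): clay=3
After 2 (craft helmet): clay=2 helmet=1
After 3 (craft helmet): clay=1 helmet=2
After 4 (craft helmet): helmet=3
After 5 (craft window): window=1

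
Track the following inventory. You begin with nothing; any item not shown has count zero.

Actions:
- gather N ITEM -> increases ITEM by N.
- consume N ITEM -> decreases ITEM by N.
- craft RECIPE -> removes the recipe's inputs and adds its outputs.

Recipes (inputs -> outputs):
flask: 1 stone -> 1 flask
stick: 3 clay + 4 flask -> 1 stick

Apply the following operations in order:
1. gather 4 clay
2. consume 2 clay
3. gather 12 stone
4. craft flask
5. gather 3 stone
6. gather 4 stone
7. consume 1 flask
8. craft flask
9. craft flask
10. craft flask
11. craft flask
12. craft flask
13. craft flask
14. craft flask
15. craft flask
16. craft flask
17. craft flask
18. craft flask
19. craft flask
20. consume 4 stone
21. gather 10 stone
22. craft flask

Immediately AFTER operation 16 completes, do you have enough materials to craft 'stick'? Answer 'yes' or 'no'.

Answer: no

Derivation:
After 1 (gather 4 clay): clay=4
After 2 (consume 2 clay): clay=2
After 3 (gather 12 stone): clay=2 stone=12
After 4 (craft flask): clay=2 flask=1 stone=11
After 5 (gather 3 stone): clay=2 flask=1 stone=14
After 6 (gather 4 stone): clay=2 flask=1 stone=18
After 7 (consume 1 flask): clay=2 stone=18
After 8 (craft flask): clay=2 flask=1 stone=17
After 9 (craft flask): clay=2 flask=2 stone=16
After 10 (craft flask): clay=2 flask=3 stone=15
After 11 (craft flask): clay=2 flask=4 stone=14
After 12 (craft flask): clay=2 flask=5 stone=13
After 13 (craft flask): clay=2 flask=6 stone=12
After 14 (craft flask): clay=2 flask=7 stone=11
After 15 (craft flask): clay=2 flask=8 stone=10
After 16 (craft flask): clay=2 flask=9 stone=9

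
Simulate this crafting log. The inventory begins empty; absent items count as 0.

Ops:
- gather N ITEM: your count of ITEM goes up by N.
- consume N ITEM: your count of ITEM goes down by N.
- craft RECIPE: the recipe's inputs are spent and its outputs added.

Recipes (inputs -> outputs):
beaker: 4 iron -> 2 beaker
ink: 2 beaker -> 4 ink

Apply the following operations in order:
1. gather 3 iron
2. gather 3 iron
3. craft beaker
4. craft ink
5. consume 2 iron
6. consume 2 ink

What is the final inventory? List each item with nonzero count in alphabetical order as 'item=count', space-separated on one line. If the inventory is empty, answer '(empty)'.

Answer: ink=2

Derivation:
After 1 (gather 3 iron): iron=3
After 2 (gather 3 iron): iron=6
After 3 (craft beaker): beaker=2 iron=2
After 4 (craft ink): ink=4 iron=2
After 5 (consume 2 iron): ink=4
After 6 (consume 2 ink): ink=2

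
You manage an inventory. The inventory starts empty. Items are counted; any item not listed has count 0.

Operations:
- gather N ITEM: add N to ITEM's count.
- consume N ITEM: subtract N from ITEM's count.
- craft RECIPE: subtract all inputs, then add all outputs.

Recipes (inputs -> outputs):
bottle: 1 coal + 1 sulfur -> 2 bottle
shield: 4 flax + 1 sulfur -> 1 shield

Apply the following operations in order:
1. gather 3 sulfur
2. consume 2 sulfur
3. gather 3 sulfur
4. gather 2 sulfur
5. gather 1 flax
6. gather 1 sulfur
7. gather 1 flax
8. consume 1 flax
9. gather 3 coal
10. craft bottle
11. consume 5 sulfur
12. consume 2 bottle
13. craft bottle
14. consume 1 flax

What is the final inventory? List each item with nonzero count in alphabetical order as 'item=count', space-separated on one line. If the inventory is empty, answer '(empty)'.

After 1 (gather 3 sulfur): sulfur=3
After 2 (consume 2 sulfur): sulfur=1
After 3 (gather 3 sulfur): sulfur=4
After 4 (gather 2 sulfur): sulfur=6
After 5 (gather 1 flax): flax=1 sulfur=6
After 6 (gather 1 sulfur): flax=1 sulfur=7
After 7 (gather 1 flax): flax=2 sulfur=7
After 8 (consume 1 flax): flax=1 sulfur=7
After 9 (gather 3 coal): coal=3 flax=1 sulfur=7
After 10 (craft bottle): bottle=2 coal=2 flax=1 sulfur=6
After 11 (consume 5 sulfur): bottle=2 coal=2 flax=1 sulfur=1
After 12 (consume 2 bottle): coal=2 flax=1 sulfur=1
After 13 (craft bottle): bottle=2 coal=1 flax=1
After 14 (consume 1 flax): bottle=2 coal=1

Answer: bottle=2 coal=1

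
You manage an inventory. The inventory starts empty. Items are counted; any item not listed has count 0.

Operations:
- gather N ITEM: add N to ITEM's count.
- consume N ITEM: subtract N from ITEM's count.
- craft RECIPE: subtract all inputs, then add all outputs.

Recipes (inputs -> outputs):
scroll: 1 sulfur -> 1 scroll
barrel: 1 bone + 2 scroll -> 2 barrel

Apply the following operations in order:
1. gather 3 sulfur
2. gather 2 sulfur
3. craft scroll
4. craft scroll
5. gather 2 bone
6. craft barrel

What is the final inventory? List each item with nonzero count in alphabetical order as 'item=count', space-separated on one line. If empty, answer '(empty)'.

After 1 (gather 3 sulfur): sulfur=3
After 2 (gather 2 sulfur): sulfur=5
After 3 (craft scroll): scroll=1 sulfur=4
After 4 (craft scroll): scroll=2 sulfur=3
After 5 (gather 2 bone): bone=2 scroll=2 sulfur=3
After 6 (craft barrel): barrel=2 bone=1 sulfur=3

Answer: barrel=2 bone=1 sulfur=3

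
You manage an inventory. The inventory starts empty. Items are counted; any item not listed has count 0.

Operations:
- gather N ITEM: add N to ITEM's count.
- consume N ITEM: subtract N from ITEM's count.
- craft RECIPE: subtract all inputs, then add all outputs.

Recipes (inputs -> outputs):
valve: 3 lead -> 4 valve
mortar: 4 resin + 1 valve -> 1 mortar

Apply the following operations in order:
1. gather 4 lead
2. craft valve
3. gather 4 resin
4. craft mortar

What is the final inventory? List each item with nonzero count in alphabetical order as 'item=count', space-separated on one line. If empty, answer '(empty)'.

After 1 (gather 4 lead): lead=4
After 2 (craft valve): lead=1 valve=4
After 3 (gather 4 resin): lead=1 resin=4 valve=4
After 4 (craft mortar): lead=1 mortar=1 valve=3

Answer: lead=1 mortar=1 valve=3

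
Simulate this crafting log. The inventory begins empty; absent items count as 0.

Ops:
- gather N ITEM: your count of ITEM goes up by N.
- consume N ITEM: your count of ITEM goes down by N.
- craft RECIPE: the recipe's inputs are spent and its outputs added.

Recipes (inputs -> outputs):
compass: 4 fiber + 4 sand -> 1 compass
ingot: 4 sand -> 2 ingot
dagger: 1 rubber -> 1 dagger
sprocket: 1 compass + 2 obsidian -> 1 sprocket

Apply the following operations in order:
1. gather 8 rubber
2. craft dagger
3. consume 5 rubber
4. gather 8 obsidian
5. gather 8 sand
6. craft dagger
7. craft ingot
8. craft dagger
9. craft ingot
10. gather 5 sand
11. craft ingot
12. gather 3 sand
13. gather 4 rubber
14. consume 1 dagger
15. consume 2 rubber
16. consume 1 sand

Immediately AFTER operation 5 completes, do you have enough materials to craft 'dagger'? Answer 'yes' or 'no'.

After 1 (gather 8 rubber): rubber=8
After 2 (craft dagger): dagger=1 rubber=7
After 3 (consume 5 rubber): dagger=1 rubber=2
After 4 (gather 8 obsidian): dagger=1 obsidian=8 rubber=2
After 5 (gather 8 sand): dagger=1 obsidian=8 rubber=2 sand=8

Answer: yes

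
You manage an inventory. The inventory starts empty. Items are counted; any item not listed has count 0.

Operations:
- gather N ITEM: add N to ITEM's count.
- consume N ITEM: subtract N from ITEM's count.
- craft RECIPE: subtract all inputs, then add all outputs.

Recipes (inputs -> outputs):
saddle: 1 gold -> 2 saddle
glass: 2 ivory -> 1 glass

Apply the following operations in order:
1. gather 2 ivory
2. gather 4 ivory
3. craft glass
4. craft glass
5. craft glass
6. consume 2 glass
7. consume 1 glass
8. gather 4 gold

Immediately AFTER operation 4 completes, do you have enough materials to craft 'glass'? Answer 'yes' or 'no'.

Answer: yes

Derivation:
After 1 (gather 2 ivory): ivory=2
After 2 (gather 4 ivory): ivory=6
After 3 (craft glass): glass=1 ivory=4
After 4 (craft glass): glass=2 ivory=2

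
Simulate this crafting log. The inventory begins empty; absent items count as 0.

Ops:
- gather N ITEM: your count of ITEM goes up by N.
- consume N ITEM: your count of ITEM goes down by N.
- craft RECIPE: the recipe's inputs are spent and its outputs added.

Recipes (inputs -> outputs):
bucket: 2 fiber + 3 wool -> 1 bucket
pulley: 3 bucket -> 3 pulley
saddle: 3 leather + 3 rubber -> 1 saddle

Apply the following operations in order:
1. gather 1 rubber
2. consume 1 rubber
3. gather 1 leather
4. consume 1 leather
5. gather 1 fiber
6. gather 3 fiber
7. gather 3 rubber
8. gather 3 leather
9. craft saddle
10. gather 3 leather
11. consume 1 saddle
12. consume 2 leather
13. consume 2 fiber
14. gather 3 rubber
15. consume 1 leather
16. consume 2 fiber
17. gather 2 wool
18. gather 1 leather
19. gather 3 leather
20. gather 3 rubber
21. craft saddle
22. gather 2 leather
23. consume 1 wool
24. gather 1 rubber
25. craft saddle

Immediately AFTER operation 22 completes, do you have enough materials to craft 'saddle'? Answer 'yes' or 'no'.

Answer: yes

Derivation:
After 1 (gather 1 rubber): rubber=1
After 2 (consume 1 rubber): (empty)
After 3 (gather 1 leather): leather=1
After 4 (consume 1 leather): (empty)
After 5 (gather 1 fiber): fiber=1
After 6 (gather 3 fiber): fiber=4
After 7 (gather 3 rubber): fiber=4 rubber=3
After 8 (gather 3 leather): fiber=4 leather=3 rubber=3
After 9 (craft saddle): fiber=4 saddle=1
After 10 (gather 3 leather): fiber=4 leather=3 saddle=1
After 11 (consume 1 saddle): fiber=4 leather=3
After 12 (consume 2 leather): fiber=4 leather=1
After 13 (consume 2 fiber): fiber=2 leather=1
After 14 (gather 3 rubber): fiber=2 leather=1 rubber=3
After 15 (consume 1 leather): fiber=2 rubber=3
After 16 (consume 2 fiber): rubber=3
After 17 (gather 2 wool): rubber=3 wool=2
After 18 (gather 1 leather): leather=1 rubber=3 wool=2
After 19 (gather 3 leather): leather=4 rubber=3 wool=2
After 20 (gather 3 rubber): leather=4 rubber=6 wool=2
After 21 (craft saddle): leather=1 rubber=3 saddle=1 wool=2
After 22 (gather 2 leather): leather=3 rubber=3 saddle=1 wool=2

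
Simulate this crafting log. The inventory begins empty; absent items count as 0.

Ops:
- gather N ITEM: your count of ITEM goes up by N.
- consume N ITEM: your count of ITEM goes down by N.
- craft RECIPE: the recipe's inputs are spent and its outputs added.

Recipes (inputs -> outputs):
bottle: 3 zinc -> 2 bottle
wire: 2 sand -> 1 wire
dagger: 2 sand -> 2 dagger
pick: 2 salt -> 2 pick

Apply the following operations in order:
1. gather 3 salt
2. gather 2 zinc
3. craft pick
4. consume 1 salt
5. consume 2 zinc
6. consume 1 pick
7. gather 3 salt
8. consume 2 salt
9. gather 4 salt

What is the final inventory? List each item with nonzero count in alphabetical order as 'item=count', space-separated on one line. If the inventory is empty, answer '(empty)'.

After 1 (gather 3 salt): salt=3
After 2 (gather 2 zinc): salt=3 zinc=2
After 3 (craft pick): pick=2 salt=1 zinc=2
After 4 (consume 1 salt): pick=2 zinc=2
After 5 (consume 2 zinc): pick=2
After 6 (consume 1 pick): pick=1
After 7 (gather 3 salt): pick=1 salt=3
After 8 (consume 2 salt): pick=1 salt=1
After 9 (gather 4 salt): pick=1 salt=5

Answer: pick=1 salt=5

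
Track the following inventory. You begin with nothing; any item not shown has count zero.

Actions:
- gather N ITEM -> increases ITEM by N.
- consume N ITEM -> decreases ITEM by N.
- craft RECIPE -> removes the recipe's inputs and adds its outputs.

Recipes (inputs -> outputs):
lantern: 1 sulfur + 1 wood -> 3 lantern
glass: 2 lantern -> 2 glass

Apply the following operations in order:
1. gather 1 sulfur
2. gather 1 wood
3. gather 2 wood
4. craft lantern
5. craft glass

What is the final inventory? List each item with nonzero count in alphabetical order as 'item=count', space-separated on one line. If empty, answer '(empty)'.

After 1 (gather 1 sulfur): sulfur=1
After 2 (gather 1 wood): sulfur=1 wood=1
After 3 (gather 2 wood): sulfur=1 wood=3
After 4 (craft lantern): lantern=3 wood=2
After 5 (craft glass): glass=2 lantern=1 wood=2

Answer: glass=2 lantern=1 wood=2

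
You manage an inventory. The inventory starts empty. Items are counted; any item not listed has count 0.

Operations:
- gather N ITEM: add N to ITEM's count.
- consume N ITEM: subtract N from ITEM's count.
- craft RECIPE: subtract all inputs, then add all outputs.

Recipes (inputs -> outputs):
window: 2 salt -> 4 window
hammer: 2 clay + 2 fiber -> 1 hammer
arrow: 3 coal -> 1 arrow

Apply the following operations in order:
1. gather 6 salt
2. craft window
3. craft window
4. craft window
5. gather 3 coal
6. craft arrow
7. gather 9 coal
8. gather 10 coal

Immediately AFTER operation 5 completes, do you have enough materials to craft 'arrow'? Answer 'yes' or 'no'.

After 1 (gather 6 salt): salt=6
After 2 (craft window): salt=4 window=4
After 3 (craft window): salt=2 window=8
After 4 (craft window): window=12
After 5 (gather 3 coal): coal=3 window=12

Answer: yes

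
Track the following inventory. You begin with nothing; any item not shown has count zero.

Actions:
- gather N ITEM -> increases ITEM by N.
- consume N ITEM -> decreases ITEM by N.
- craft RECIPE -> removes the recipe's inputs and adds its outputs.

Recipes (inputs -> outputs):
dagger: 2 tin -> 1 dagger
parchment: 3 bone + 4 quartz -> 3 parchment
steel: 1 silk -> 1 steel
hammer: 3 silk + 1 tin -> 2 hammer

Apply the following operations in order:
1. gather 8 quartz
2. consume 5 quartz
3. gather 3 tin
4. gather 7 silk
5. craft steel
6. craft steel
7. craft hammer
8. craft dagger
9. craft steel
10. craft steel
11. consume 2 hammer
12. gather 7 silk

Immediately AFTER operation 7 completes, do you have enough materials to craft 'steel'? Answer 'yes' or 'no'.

Answer: yes

Derivation:
After 1 (gather 8 quartz): quartz=8
After 2 (consume 5 quartz): quartz=3
After 3 (gather 3 tin): quartz=3 tin=3
After 4 (gather 7 silk): quartz=3 silk=7 tin=3
After 5 (craft steel): quartz=3 silk=6 steel=1 tin=3
After 6 (craft steel): quartz=3 silk=5 steel=2 tin=3
After 7 (craft hammer): hammer=2 quartz=3 silk=2 steel=2 tin=2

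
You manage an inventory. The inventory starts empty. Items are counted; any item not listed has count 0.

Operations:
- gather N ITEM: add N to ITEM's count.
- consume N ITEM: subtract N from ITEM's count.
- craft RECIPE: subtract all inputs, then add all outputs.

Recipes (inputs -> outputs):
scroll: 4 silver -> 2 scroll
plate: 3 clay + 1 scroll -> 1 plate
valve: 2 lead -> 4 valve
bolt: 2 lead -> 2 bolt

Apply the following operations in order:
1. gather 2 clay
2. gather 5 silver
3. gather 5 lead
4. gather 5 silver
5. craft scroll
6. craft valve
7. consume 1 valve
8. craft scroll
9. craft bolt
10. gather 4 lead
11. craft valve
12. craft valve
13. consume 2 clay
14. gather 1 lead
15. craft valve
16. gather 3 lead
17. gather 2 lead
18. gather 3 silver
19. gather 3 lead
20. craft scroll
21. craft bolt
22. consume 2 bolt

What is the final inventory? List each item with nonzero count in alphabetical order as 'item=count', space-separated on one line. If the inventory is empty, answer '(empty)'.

Answer: bolt=2 lead=6 scroll=6 silver=1 valve=15

Derivation:
After 1 (gather 2 clay): clay=2
After 2 (gather 5 silver): clay=2 silver=5
After 3 (gather 5 lead): clay=2 lead=5 silver=5
After 4 (gather 5 silver): clay=2 lead=5 silver=10
After 5 (craft scroll): clay=2 lead=5 scroll=2 silver=6
After 6 (craft valve): clay=2 lead=3 scroll=2 silver=6 valve=4
After 7 (consume 1 valve): clay=2 lead=3 scroll=2 silver=6 valve=3
After 8 (craft scroll): clay=2 lead=3 scroll=4 silver=2 valve=3
After 9 (craft bolt): bolt=2 clay=2 lead=1 scroll=4 silver=2 valve=3
After 10 (gather 4 lead): bolt=2 clay=2 lead=5 scroll=4 silver=2 valve=3
After 11 (craft valve): bolt=2 clay=2 lead=3 scroll=4 silver=2 valve=7
After 12 (craft valve): bolt=2 clay=2 lead=1 scroll=4 silver=2 valve=11
After 13 (consume 2 clay): bolt=2 lead=1 scroll=4 silver=2 valve=11
After 14 (gather 1 lead): bolt=2 lead=2 scroll=4 silver=2 valve=11
After 15 (craft valve): bolt=2 scroll=4 silver=2 valve=15
After 16 (gather 3 lead): bolt=2 lead=3 scroll=4 silver=2 valve=15
After 17 (gather 2 lead): bolt=2 lead=5 scroll=4 silver=2 valve=15
After 18 (gather 3 silver): bolt=2 lead=5 scroll=4 silver=5 valve=15
After 19 (gather 3 lead): bolt=2 lead=8 scroll=4 silver=5 valve=15
After 20 (craft scroll): bolt=2 lead=8 scroll=6 silver=1 valve=15
After 21 (craft bolt): bolt=4 lead=6 scroll=6 silver=1 valve=15
After 22 (consume 2 bolt): bolt=2 lead=6 scroll=6 silver=1 valve=15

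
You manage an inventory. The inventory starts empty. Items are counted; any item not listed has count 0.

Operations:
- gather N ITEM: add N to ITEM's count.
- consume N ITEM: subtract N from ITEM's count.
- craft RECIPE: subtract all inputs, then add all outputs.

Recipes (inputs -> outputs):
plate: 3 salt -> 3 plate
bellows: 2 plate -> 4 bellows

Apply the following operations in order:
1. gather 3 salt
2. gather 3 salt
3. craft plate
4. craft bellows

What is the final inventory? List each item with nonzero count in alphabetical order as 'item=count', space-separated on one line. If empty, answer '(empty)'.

Answer: bellows=4 plate=1 salt=3

Derivation:
After 1 (gather 3 salt): salt=3
After 2 (gather 3 salt): salt=6
After 3 (craft plate): plate=3 salt=3
After 4 (craft bellows): bellows=4 plate=1 salt=3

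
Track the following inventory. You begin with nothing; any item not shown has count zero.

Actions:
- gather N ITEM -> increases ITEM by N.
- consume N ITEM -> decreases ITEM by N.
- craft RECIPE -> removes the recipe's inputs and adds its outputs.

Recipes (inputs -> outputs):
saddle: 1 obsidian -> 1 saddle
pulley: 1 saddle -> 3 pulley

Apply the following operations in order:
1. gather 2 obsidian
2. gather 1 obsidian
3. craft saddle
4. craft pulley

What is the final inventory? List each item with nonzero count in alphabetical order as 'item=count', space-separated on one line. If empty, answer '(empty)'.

Answer: obsidian=2 pulley=3

Derivation:
After 1 (gather 2 obsidian): obsidian=2
After 2 (gather 1 obsidian): obsidian=3
After 3 (craft saddle): obsidian=2 saddle=1
After 4 (craft pulley): obsidian=2 pulley=3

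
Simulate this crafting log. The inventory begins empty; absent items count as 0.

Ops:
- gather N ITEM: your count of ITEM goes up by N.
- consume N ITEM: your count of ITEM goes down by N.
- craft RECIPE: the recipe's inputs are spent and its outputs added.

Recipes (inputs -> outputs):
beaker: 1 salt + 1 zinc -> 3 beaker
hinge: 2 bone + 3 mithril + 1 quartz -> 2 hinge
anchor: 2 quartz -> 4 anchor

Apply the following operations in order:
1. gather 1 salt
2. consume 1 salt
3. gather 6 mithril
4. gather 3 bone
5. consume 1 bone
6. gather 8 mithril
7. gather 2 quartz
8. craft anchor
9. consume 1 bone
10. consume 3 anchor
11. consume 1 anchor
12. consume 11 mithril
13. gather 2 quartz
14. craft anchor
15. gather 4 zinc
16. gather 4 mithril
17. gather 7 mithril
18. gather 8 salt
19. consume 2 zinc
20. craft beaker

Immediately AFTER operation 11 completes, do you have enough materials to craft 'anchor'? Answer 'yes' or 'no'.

Answer: no

Derivation:
After 1 (gather 1 salt): salt=1
After 2 (consume 1 salt): (empty)
After 3 (gather 6 mithril): mithril=6
After 4 (gather 3 bone): bone=3 mithril=6
After 5 (consume 1 bone): bone=2 mithril=6
After 6 (gather 8 mithril): bone=2 mithril=14
After 7 (gather 2 quartz): bone=2 mithril=14 quartz=2
After 8 (craft anchor): anchor=4 bone=2 mithril=14
After 9 (consume 1 bone): anchor=4 bone=1 mithril=14
After 10 (consume 3 anchor): anchor=1 bone=1 mithril=14
After 11 (consume 1 anchor): bone=1 mithril=14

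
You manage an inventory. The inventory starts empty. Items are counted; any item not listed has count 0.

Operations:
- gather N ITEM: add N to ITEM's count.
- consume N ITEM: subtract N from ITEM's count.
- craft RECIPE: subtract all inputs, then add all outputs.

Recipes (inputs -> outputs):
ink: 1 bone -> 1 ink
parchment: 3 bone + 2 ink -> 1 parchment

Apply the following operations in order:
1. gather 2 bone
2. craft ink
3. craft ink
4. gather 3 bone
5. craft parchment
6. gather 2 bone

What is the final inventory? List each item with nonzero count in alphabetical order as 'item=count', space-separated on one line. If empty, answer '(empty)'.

After 1 (gather 2 bone): bone=2
After 2 (craft ink): bone=1 ink=1
After 3 (craft ink): ink=2
After 4 (gather 3 bone): bone=3 ink=2
After 5 (craft parchment): parchment=1
After 6 (gather 2 bone): bone=2 parchment=1

Answer: bone=2 parchment=1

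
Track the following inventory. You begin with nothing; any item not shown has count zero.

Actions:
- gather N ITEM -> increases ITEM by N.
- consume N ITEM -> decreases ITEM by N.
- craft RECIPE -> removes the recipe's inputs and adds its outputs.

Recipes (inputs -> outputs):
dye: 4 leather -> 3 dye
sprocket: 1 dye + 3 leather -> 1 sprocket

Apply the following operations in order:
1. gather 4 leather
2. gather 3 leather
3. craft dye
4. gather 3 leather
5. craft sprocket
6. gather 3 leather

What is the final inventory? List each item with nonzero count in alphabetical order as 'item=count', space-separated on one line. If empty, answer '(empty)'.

Answer: dye=2 leather=6 sprocket=1

Derivation:
After 1 (gather 4 leather): leather=4
After 2 (gather 3 leather): leather=7
After 3 (craft dye): dye=3 leather=3
After 4 (gather 3 leather): dye=3 leather=6
After 5 (craft sprocket): dye=2 leather=3 sprocket=1
After 6 (gather 3 leather): dye=2 leather=6 sprocket=1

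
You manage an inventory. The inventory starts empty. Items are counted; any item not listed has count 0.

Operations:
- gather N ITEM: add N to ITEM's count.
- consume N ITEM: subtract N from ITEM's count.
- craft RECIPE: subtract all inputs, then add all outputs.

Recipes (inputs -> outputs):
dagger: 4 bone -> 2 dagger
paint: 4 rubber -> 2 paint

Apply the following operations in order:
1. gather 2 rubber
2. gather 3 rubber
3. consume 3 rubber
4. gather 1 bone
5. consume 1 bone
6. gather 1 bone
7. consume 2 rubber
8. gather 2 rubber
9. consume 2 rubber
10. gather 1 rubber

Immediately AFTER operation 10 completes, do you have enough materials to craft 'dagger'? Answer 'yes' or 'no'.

Answer: no

Derivation:
After 1 (gather 2 rubber): rubber=2
After 2 (gather 3 rubber): rubber=5
After 3 (consume 3 rubber): rubber=2
After 4 (gather 1 bone): bone=1 rubber=2
After 5 (consume 1 bone): rubber=2
After 6 (gather 1 bone): bone=1 rubber=2
After 7 (consume 2 rubber): bone=1
After 8 (gather 2 rubber): bone=1 rubber=2
After 9 (consume 2 rubber): bone=1
After 10 (gather 1 rubber): bone=1 rubber=1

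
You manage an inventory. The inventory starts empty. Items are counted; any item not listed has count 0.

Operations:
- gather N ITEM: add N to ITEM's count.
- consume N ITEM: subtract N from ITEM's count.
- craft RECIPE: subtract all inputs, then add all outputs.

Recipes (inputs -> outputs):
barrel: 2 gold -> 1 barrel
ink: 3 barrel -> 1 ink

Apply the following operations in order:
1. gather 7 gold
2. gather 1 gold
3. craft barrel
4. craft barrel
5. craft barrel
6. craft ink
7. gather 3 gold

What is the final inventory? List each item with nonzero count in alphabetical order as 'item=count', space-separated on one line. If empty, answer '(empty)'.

After 1 (gather 7 gold): gold=7
After 2 (gather 1 gold): gold=8
After 3 (craft barrel): barrel=1 gold=6
After 4 (craft barrel): barrel=2 gold=4
After 5 (craft barrel): barrel=3 gold=2
After 6 (craft ink): gold=2 ink=1
After 7 (gather 3 gold): gold=5 ink=1

Answer: gold=5 ink=1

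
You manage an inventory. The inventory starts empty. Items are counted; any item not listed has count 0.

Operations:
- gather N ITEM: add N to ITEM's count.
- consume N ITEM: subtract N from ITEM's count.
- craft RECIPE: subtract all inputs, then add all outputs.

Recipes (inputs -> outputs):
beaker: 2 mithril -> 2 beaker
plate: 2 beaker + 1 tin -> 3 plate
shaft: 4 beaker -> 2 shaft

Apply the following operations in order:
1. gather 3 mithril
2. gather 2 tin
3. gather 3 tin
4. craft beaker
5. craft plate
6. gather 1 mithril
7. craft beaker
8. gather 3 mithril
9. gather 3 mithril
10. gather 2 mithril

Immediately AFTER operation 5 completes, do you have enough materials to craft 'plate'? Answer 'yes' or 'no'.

After 1 (gather 3 mithril): mithril=3
After 2 (gather 2 tin): mithril=3 tin=2
After 3 (gather 3 tin): mithril=3 tin=5
After 4 (craft beaker): beaker=2 mithril=1 tin=5
After 5 (craft plate): mithril=1 plate=3 tin=4

Answer: no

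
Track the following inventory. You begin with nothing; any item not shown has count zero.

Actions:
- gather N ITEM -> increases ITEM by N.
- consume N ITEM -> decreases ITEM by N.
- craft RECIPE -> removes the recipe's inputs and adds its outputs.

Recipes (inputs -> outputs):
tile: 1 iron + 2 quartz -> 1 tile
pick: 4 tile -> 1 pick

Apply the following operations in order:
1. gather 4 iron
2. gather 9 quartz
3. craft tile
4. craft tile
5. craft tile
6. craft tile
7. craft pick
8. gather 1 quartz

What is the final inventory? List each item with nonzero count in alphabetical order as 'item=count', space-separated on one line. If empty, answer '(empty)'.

Answer: pick=1 quartz=2

Derivation:
After 1 (gather 4 iron): iron=4
After 2 (gather 9 quartz): iron=4 quartz=9
After 3 (craft tile): iron=3 quartz=7 tile=1
After 4 (craft tile): iron=2 quartz=5 tile=2
After 5 (craft tile): iron=1 quartz=3 tile=3
After 6 (craft tile): quartz=1 tile=4
After 7 (craft pick): pick=1 quartz=1
After 8 (gather 1 quartz): pick=1 quartz=2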